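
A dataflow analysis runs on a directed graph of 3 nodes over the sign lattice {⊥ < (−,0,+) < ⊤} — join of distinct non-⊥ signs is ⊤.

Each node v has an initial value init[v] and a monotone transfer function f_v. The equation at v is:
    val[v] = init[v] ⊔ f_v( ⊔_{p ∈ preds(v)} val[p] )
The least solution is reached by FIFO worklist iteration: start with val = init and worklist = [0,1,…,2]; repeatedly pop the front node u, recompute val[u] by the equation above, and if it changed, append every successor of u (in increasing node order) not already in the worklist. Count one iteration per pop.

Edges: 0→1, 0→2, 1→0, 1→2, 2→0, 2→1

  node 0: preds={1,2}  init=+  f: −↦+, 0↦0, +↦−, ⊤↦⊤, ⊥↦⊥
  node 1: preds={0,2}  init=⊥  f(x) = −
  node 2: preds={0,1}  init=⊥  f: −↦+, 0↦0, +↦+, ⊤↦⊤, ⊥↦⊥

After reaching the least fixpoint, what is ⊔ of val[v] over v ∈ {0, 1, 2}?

Trace (6 dequeues):
  [1] u=0 | in ⊥ | out + | ==
  [2] u=1 | in + | out − | prev ⊥ | push {0}
  [3] u=2 | in ⊤ | out ⊤ | prev ⊥ | push {1}
  [4] u=0 | in ⊤ | out ⊤ | prev + | push {2}
  [5] u=1 | in ⊤ | out − | ==
  [6] u=2 | in ⊤ | out ⊤ | ==

Converged values:
  [0] ⊤
  [1] −
  [2] ⊤

⊤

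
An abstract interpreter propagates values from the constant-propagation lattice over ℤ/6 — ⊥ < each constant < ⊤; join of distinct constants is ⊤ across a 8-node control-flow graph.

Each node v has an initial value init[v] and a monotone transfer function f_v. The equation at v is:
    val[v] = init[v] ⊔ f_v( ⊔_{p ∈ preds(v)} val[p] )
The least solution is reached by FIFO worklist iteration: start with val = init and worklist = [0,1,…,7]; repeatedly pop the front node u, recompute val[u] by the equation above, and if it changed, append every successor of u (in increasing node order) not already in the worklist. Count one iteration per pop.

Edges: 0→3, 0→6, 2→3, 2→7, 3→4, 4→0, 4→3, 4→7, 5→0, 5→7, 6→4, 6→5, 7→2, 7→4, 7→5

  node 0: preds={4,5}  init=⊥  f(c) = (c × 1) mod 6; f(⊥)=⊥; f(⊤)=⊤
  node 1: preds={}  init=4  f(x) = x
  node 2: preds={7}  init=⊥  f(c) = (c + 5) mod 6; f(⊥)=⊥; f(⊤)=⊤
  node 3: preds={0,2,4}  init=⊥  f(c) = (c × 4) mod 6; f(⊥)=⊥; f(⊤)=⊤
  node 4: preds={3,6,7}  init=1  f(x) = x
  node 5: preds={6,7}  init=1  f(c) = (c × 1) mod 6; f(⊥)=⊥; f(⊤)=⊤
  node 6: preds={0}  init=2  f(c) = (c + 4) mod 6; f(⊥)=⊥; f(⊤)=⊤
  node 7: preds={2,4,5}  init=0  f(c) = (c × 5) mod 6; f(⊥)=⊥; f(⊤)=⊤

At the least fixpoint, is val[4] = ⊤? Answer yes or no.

yes

Worklist (16 pops):
  #1 pop 0: in=1 → 1 (was ⊥); enqueue []
  #2 pop 1: in=⊥ → 4 (no change)
  #3 pop 2: in=0 → 5 (was ⊥); enqueue []
  #4 pop 3: in=⊤ → ⊤ (was ⊥); enqueue []
  #5 pop 4: in=⊤ → ⊤ (was 1); enqueue [0,3]
  #6 pop 5: in=⊤ → ⊤ (was 1); enqueue []
  #7 pop 6: in=1 → ⊤ (was 2); enqueue [4,5]
  #8 pop 7: in=⊤ → ⊤ (was 0); enqueue [2]
  #9 pop 0: in=⊤ → ⊤ (was 1); enqueue [6]
  #10 pop 3: in=⊤ → ⊤ (no change)
  #11 pop 4: in=⊤ → ⊤ (no change)
  #12 pop 5: in=⊤ → ⊤ (no change)
  #13 pop 2: in=⊤ → ⊤ (was 5); enqueue [3,7]
  #14 pop 6: in=⊤ → ⊤ (no change)
  #15 pop 3: in=⊤ → ⊤ (no change)
  #16 pop 7: in=⊤ → ⊤ (no change)

Fixpoint:
  val[0] = ⊤
  val[1] = 4
  val[2] = ⊤
  val[3] = ⊤
  val[4] = ⊤
  val[5] = ⊤
  val[6] = ⊤
  val[7] = ⊤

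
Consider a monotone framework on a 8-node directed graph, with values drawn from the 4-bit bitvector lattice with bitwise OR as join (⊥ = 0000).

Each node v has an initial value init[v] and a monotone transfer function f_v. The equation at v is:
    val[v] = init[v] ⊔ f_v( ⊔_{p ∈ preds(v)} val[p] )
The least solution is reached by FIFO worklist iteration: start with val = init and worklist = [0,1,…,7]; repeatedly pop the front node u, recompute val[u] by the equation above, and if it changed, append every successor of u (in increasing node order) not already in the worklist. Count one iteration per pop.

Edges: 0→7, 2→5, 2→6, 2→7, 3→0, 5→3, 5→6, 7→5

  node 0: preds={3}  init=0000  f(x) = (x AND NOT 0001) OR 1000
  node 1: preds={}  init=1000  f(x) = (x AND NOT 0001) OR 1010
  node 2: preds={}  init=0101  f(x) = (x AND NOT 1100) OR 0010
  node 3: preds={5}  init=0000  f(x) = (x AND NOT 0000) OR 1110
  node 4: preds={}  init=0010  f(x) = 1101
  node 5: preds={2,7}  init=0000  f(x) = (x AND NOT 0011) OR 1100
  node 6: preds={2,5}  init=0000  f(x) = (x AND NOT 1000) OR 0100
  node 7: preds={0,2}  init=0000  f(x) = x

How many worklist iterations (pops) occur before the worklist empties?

Worklist (12 pops):
  #1 pop 0: in=0000 → 1000 (was 0000); enqueue []
  #2 pop 1: in=0000 → 1010 (was 1000); enqueue []
  #3 pop 2: in=0000 → 0111 (was 0101); enqueue []
  #4 pop 3: in=0000 → 1110 (was 0000); enqueue [0]
  #5 pop 4: in=0000 → 1111 (was 0010); enqueue []
  #6 pop 5: in=0111 → 1100 (was 0000); enqueue [3]
  #7 pop 6: in=1111 → 0111 (was 0000); enqueue []
  #8 pop 7: in=1111 → 1111 (was 0000); enqueue [5]
  #9 pop 0: in=1110 → 1110 (was 1000); enqueue [7]
  #10 pop 3: in=1100 → 1110 (no change)
  #11 pop 5: in=1111 → 1100 (no change)
  #12 pop 7: in=1111 → 1111 (no change)

Fixpoint:
  val[0] = 1110
  val[1] = 1010
  val[2] = 0111
  val[3] = 1110
  val[4] = 1111
  val[5] = 1100
  val[6] = 0111
  val[7] = 1111

12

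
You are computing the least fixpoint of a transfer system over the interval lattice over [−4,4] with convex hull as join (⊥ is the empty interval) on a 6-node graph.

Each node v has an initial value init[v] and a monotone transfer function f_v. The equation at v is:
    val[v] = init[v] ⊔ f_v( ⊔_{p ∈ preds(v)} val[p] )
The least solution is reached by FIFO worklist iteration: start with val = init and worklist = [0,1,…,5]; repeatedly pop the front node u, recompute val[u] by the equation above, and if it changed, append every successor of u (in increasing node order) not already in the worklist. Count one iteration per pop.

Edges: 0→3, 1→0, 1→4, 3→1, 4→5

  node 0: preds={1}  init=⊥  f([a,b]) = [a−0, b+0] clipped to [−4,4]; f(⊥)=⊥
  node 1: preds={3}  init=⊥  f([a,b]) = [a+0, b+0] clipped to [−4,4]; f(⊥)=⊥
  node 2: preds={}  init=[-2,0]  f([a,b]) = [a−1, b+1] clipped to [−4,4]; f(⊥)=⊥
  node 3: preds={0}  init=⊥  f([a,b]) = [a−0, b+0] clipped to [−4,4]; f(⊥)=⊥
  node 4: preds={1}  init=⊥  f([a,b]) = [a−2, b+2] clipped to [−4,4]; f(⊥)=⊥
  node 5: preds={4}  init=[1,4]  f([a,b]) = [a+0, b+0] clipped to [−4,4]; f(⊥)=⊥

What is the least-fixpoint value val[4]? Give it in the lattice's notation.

⊥

Iteration log — 6 steps:
  step 1. node 0  ⊔preds=⊥  new=⊥  stable
  step 2. node 1  ⊔preds=⊥  new=⊥  stable
  step 3. node 2  ⊔preds=⊥  new=[-2,0]  stable
  step 4. node 3  ⊔preds=⊥  new=⊥  stable
  step 5. node 4  ⊔preds=⊥  new=⊥  stable
  step 6. node 5  ⊔preds=⊥  new=[1,4]  stable

Least fixpoint reached:
  node 0: ⊥
  node 1: ⊥
  node 2: [-2,0]
  node 3: ⊥
  node 4: ⊥
  node 5: [1,4]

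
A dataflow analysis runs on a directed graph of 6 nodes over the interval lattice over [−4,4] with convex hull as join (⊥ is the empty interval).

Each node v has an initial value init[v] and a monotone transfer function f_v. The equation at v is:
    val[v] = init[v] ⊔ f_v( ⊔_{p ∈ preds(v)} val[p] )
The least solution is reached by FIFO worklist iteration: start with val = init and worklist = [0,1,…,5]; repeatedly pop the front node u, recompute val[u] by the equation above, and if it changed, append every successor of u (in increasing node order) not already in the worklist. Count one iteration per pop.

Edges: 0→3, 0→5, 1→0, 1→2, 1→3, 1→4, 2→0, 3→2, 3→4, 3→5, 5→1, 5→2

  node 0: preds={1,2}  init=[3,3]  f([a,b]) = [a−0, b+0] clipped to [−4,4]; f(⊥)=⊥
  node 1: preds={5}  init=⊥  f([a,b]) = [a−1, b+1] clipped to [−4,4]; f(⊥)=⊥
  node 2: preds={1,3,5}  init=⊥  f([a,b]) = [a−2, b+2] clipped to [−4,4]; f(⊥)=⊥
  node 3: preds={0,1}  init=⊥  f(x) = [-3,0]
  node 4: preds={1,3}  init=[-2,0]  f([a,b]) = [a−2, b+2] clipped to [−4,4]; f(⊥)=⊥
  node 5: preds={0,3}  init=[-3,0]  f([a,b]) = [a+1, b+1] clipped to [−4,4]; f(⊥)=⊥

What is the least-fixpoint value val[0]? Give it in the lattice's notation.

[-4,4]

Iteration log — 16 steps:
  step 1. node 0  ⊔preds=⊥  new=[3,3]  stable
  step 2. node 1  ⊔preds=[-3,0]  new=[-4,1]  old=⊥  +wl: 0
  step 3. node 2  ⊔preds=[-4,1]  new=[-4,3]  old=⊥  +wl: 
  step 4. node 3  ⊔preds=[-4,3]  new=[-3,0]  old=⊥  +wl: 2
  step 5. node 4  ⊔preds=[-4,1]  new=[-4,3]  old=[-2,0]  +wl: 
  step 6. node 5  ⊔preds=[-3,3]  new=[-3,4]  old=[-3,0]  +wl: 1
  step 7. node 0  ⊔preds=[-4,3]  new=[-4,3]  old=[3,3]  +wl: 3,5
  step 8. node 2  ⊔preds=[-4,4]  new=[-4,4]  old=[-4,3]  +wl: 0
  step 9. node 1  ⊔preds=[-3,4]  new=[-4,4]  old=[-4,1]  +wl: 2,4
  step 10. node 3  ⊔preds=[-4,4]  new=[-3,0]  stable
  step 11. node 5  ⊔preds=[-4,3]  new=[-3,4]  stable
  step 12. node 0  ⊔preds=[-4,4]  new=[-4,4]  old=[-4,3]  +wl: 3,5
  step 13. node 2  ⊔preds=[-4,4]  new=[-4,4]  stable
  step 14. node 4  ⊔preds=[-4,4]  new=[-4,4]  old=[-4,3]  +wl: 
  step 15. node 3  ⊔preds=[-4,4]  new=[-3,0]  stable
  step 16. node 5  ⊔preds=[-4,4]  new=[-3,4]  stable

Least fixpoint reached:
  node 0: [-4,4]
  node 1: [-4,4]
  node 2: [-4,4]
  node 3: [-3,0]
  node 4: [-4,4]
  node 5: [-3,4]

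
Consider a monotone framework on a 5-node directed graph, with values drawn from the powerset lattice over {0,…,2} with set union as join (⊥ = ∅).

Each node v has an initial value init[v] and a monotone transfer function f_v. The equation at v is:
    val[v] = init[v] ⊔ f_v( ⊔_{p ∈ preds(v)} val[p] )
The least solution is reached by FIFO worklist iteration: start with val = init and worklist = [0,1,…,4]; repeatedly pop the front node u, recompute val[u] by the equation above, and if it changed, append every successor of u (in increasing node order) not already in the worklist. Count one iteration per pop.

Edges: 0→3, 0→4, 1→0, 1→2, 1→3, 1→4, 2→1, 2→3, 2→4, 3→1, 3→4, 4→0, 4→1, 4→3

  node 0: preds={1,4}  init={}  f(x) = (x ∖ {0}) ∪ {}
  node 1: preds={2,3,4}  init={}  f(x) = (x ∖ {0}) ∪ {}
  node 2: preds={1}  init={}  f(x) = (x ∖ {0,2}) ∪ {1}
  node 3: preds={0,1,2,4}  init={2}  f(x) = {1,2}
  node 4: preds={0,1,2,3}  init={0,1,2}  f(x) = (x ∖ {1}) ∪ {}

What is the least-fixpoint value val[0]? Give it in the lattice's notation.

Trace (7 dequeues):
  [1] u=0 | in {0,1,2} | out {1,2} | prev {} | push {}
  [2] u=1 | in {0,1,2} | out {1,2} | prev {} | push {0}
  [3] u=2 | in {1,2} | out {1} | prev {} | push {1}
  [4] u=3 | in {0,1,2} | out {1,2} | prev {2} | push {}
  [5] u=4 | in {1,2} | out {0,1,2} | ==
  [6] u=0 | in {0,1,2} | out {1,2} | ==
  [7] u=1 | in {0,1,2} | out {1,2} | ==

Converged values:
  [0] {1,2}
  [1] {1,2}
  [2] {1}
  [3] {1,2}
  [4] {0,1,2}

{1,2}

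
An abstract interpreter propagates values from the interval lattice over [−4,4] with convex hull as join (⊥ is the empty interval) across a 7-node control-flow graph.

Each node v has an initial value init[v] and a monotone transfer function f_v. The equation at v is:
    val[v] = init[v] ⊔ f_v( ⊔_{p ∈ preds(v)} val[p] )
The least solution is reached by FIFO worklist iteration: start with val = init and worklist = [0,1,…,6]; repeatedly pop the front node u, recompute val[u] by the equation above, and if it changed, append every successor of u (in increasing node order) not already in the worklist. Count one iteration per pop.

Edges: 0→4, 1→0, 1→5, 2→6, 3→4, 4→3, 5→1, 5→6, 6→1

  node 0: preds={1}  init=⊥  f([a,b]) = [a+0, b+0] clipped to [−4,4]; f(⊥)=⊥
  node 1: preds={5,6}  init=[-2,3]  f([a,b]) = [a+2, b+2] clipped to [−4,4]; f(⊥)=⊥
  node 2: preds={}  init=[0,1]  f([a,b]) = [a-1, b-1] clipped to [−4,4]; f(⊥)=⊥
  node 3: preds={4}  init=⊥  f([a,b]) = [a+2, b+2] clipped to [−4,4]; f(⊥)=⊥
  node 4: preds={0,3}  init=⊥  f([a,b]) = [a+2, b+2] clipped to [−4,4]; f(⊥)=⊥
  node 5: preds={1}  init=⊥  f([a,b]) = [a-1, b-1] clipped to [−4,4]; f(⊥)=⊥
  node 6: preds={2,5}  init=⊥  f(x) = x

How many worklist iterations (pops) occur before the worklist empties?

16

Worklist (16 pops):
  #1 pop 0: in=[-2,3] → [-2,3] (was ⊥); enqueue []
  #2 pop 1: in=⊥ → [-2,3] (no change)
  #3 pop 2: in=⊥ → [0,1] (no change)
  #4 pop 3: in=⊥ → ⊥ (no change)
  #5 pop 4: in=[-2,3] → [0,4] (was ⊥); enqueue [3]
  #6 pop 5: in=[-2,3] → [-3,2] (was ⊥); enqueue [1]
  #7 pop 6: in=[-3,2] → [-3,2] (was ⊥); enqueue []
  #8 pop 3: in=[0,4] → [2,4] (was ⊥); enqueue [4]
  #9 pop 1: in=[-3,2] → [-2,4] (was [-2,3]); enqueue [0,5]
  #10 pop 4: in=[-2,4] → [0,4] (no change)
  #11 pop 0: in=[-2,4] → [-2,4] (was [-2,3]); enqueue [4]
  #12 pop 5: in=[-2,4] → [-3,3] (was [-3,2]); enqueue [1,6]
  #13 pop 4: in=[-2,4] → [0,4] (no change)
  #14 pop 1: in=[-3,3] → [-2,4] (no change)
  #15 pop 6: in=[-3,3] → [-3,3] (was [-3,2]); enqueue [1]
  #16 pop 1: in=[-3,3] → [-2,4] (no change)

Fixpoint:
  val[0] = [-2,4]
  val[1] = [-2,4]
  val[2] = [0,1]
  val[3] = [2,4]
  val[4] = [0,4]
  val[5] = [-3,3]
  val[6] = [-3,3]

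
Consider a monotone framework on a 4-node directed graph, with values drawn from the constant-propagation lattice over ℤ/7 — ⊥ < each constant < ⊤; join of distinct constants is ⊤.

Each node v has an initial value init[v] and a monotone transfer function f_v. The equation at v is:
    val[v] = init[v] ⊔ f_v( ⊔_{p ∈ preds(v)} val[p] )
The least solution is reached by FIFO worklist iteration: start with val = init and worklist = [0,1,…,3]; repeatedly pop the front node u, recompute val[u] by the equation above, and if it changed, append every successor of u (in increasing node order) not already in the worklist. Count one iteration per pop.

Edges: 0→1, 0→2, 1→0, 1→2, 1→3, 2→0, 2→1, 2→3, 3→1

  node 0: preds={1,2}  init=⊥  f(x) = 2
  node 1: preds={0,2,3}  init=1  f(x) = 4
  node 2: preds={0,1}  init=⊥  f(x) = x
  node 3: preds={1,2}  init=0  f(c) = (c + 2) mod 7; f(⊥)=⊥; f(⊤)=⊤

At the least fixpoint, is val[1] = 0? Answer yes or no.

Iteration log — 6 steps:
  step 1. node 0  ⊔preds=1  new=2  old=⊥  +wl: 
  step 2. node 1  ⊔preds=⊤  new=⊤  old=1  +wl: 0
  step 3. node 2  ⊔preds=⊤  new=⊤  old=⊥  +wl: 1
  step 4. node 3  ⊔preds=⊤  new=⊤  old=0  +wl: 
  step 5. node 0  ⊔preds=⊤  new=2  stable
  step 6. node 1  ⊔preds=⊤  new=⊤  stable

Least fixpoint reached:
  node 0: 2
  node 1: ⊤
  node 2: ⊤
  node 3: ⊤

no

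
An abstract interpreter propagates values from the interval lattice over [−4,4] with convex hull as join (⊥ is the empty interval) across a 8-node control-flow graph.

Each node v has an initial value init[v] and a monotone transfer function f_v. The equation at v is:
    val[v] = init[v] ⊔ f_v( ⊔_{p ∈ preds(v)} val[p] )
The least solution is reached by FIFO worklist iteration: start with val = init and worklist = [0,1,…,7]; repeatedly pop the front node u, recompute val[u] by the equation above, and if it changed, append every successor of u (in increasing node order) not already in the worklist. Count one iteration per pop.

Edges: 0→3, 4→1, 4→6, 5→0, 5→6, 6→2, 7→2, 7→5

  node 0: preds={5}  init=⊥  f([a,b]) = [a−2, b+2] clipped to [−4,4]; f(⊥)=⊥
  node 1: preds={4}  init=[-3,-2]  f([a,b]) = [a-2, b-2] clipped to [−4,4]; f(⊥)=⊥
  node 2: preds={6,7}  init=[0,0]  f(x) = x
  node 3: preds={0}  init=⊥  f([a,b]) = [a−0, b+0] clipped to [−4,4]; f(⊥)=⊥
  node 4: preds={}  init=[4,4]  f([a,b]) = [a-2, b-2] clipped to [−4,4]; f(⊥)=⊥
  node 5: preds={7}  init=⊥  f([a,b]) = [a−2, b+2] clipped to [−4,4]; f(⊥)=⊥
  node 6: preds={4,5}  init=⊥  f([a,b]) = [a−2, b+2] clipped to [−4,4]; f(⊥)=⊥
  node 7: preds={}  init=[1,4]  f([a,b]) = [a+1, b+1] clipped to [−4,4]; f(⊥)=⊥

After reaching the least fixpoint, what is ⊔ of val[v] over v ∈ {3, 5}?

[-3,4]

Iteration log — 11 steps:
  step 1. node 0  ⊔preds=⊥  new=⊥  stable
  step 2. node 1  ⊔preds=[4,4]  new=[-3,2]  old=[-3,-2]  +wl: 
  step 3. node 2  ⊔preds=[1,4]  new=[0,4]  old=[0,0]  +wl: 
  step 4. node 3  ⊔preds=⊥  new=⊥  stable
  step 5. node 4  ⊔preds=⊥  new=[4,4]  stable
  step 6. node 5  ⊔preds=[1,4]  new=[-1,4]  old=⊥  +wl: 0
  step 7. node 6  ⊔preds=[-1,4]  new=[-3,4]  old=⊥  +wl: 2
  step 8. node 7  ⊔preds=⊥  new=[1,4]  stable
  step 9. node 0  ⊔preds=[-1,4]  new=[-3,4]  old=⊥  +wl: 3
  step 10. node 2  ⊔preds=[-3,4]  new=[-3,4]  old=[0,4]  +wl: 
  step 11. node 3  ⊔preds=[-3,4]  new=[-3,4]  old=⊥  +wl: 

Least fixpoint reached:
  node 0: [-3,4]
  node 1: [-3,2]
  node 2: [-3,4]
  node 3: [-3,4]
  node 4: [4,4]
  node 5: [-1,4]
  node 6: [-3,4]
  node 7: [1,4]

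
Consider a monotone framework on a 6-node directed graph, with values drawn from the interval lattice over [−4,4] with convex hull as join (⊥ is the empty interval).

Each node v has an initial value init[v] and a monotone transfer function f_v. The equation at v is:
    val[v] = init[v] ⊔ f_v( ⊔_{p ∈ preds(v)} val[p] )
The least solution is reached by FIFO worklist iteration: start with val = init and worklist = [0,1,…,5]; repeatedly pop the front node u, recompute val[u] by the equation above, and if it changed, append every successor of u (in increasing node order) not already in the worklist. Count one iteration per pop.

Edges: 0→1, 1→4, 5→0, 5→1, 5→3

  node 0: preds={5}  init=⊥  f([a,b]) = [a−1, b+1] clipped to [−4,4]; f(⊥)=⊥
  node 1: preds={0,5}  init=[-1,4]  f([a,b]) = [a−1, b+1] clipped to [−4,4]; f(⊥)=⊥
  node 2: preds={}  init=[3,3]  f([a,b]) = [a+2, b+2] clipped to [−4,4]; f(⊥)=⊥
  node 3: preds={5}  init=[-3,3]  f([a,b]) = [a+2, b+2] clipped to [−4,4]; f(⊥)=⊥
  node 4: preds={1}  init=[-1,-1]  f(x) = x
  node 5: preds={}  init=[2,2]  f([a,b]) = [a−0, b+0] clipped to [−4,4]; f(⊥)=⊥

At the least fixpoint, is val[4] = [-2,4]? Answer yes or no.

Worklist (6 pops):
  #1 pop 0: in=[2,2] → [1,3] (was ⊥); enqueue []
  #2 pop 1: in=[1,3] → [-1,4] (no change)
  #3 pop 2: in=⊥ → [3,3] (no change)
  #4 pop 3: in=[2,2] → [-3,4] (was [-3,3]); enqueue []
  #5 pop 4: in=[-1,4] → [-1,4] (was [-1,-1]); enqueue []
  #6 pop 5: in=⊥ → [2,2] (no change)

Fixpoint:
  val[0] = [1,3]
  val[1] = [-1,4]
  val[2] = [3,3]
  val[3] = [-3,4]
  val[4] = [-1,4]
  val[5] = [2,2]

no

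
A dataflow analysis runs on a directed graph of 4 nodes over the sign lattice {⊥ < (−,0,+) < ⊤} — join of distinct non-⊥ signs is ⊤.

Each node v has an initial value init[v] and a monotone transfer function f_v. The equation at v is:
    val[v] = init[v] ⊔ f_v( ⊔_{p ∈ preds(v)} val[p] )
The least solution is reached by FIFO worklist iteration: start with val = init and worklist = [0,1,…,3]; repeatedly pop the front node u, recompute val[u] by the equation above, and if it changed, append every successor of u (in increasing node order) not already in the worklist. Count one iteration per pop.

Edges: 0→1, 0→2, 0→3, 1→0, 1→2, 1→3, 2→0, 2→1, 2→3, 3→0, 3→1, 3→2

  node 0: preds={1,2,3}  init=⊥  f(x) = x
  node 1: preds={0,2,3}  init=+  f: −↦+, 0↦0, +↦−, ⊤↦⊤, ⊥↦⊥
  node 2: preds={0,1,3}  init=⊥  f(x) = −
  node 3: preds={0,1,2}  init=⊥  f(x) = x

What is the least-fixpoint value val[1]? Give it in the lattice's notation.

⊤

Worklist (8 pops):
  #1 pop 0: in=+ → + (was ⊥); enqueue []
  #2 pop 1: in=+ → ⊤ (was +); enqueue [0]
  #3 pop 2: in=⊤ → − (was ⊥); enqueue [1]
  #4 pop 3: in=⊤ → ⊤ (was ⊥); enqueue [2]
  #5 pop 0: in=⊤ → ⊤ (was +); enqueue [3]
  #6 pop 1: in=⊤ → ⊤ (no change)
  #7 pop 2: in=⊤ → − (no change)
  #8 pop 3: in=⊤ → ⊤ (no change)

Fixpoint:
  val[0] = ⊤
  val[1] = ⊤
  val[2] = −
  val[3] = ⊤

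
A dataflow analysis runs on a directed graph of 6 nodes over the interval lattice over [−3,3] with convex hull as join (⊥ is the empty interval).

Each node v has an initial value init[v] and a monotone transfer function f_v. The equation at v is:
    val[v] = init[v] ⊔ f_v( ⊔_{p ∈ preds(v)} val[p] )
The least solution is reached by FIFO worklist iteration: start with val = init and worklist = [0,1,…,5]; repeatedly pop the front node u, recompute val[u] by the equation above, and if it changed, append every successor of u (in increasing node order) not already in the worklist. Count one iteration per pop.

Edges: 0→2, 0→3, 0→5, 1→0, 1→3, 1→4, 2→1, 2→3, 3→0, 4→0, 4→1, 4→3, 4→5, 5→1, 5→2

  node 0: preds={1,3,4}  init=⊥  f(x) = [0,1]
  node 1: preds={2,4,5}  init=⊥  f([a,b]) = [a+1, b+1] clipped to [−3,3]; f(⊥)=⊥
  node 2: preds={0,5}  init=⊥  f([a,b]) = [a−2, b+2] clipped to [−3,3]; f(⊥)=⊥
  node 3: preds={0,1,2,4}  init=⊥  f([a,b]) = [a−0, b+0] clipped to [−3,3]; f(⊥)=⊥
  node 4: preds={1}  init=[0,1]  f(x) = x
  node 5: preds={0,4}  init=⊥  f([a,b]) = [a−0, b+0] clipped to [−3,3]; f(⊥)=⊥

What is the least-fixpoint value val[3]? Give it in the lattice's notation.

Worklist (28 pops):
  #1 pop 0: in=[0,1] → [0,1] (was ⊥); enqueue []
  #2 pop 1: in=[0,1] → [1,2] (was ⊥); enqueue [0]
  #3 pop 2: in=[0,1] → [-2,3] (was ⊥); enqueue [1]
  #4 pop 3: in=[-2,3] → [-2,3] (was ⊥); enqueue []
  #5 pop 4: in=[1,2] → [0,2] (was [0,1]); enqueue [3]
  #6 pop 5: in=[0,2] → [0,2] (was ⊥); enqueue [2]
  #7 pop 0: in=[-2,3] → [0,1] (no change)
  #8 pop 1: in=[-2,3] → [-1,3] (was [1,2]); enqueue [0,4]
  #9 pop 3: in=[-2,3] → [-2,3] (no change)
  #10 pop 2: in=[0,2] → [-2,3] (no change)
  #11 pop 0: in=[-2,3] → [0,1] (no change)
  #12 pop 4: in=[-1,3] → [-1,3] (was [0,2]); enqueue [0,1,3,5]
  #13 pop 0: in=[-2,3] → [0,1] (no change)
  #14 pop 1: in=[-2,3] → [-1,3] (no change)
  #15 pop 3: in=[-2,3] → [-2,3] (no change)
  #16 pop 5: in=[-1,3] → [-1,3] (was [0,2]); enqueue [1,2]
  #17 pop 1: in=[-2,3] → [-1,3] (no change)
  #18 pop 2: in=[-1,3] → [-3,3] (was [-2,3]); enqueue [1,3]
  #19 pop 1: in=[-3,3] → [-2,3] (was [-1,3]); enqueue [0,4]
  #20 pop 3: in=[-3,3] → [-3,3] (was [-2,3]); enqueue []
  #21 pop 0: in=[-3,3] → [0,1] (no change)
  #22 pop 4: in=[-2,3] → [-2,3] (was [-1,3]); enqueue [0,1,3,5]
  #23 pop 0: in=[-3,3] → [0,1] (no change)
  #24 pop 1: in=[-3,3] → [-2,3] (no change)
  #25 pop 3: in=[-3,3] → [-3,3] (no change)
  #26 pop 5: in=[-2,3] → [-2,3] (was [-1,3]); enqueue [1,2]
  #27 pop 1: in=[-3,3] → [-2,3] (no change)
  #28 pop 2: in=[-2,3] → [-3,3] (no change)

Fixpoint:
  val[0] = [0,1]
  val[1] = [-2,3]
  val[2] = [-3,3]
  val[3] = [-3,3]
  val[4] = [-2,3]
  val[5] = [-2,3]

[-3,3]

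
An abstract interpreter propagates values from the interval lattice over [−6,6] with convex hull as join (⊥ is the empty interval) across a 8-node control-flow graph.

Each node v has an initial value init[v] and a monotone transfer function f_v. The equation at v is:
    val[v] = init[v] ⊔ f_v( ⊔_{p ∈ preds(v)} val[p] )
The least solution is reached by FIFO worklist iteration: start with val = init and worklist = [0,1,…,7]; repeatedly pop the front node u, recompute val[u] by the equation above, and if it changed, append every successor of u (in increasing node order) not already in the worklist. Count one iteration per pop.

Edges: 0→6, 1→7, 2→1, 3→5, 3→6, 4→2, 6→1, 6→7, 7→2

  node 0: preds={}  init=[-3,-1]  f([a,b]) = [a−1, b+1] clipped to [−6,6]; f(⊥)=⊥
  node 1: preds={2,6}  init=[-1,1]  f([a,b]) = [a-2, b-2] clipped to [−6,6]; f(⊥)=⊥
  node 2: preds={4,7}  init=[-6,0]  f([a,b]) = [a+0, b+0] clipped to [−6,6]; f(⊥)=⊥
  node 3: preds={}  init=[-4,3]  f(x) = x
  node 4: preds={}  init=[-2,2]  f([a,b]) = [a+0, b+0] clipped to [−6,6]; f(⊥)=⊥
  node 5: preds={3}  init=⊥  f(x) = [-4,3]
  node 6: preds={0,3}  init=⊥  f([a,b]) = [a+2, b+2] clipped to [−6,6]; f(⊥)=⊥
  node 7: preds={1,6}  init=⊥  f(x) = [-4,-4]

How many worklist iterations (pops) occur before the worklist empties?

Worklist (11 pops):
  #1 pop 0: in=⊥ → [-3,-1] (no change)
  #2 pop 1: in=[-6,0] → [-6,1] (was [-1,1]); enqueue []
  #3 pop 2: in=[-2,2] → [-6,2] (was [-6,0]); enqueue [1]
  #4 pop 3: in=⊥ → [-4,3] (no change)
  #5 pop 4: in=⊥ → [-2,2] (no change)
  #6 pop 5: in=[-4,3] → [-4,3] (was ⊥); enqueue []
  #7 pop 6: in=[-4,3] → [-2,5] (was ⊥); enqueue []
  #8 pop 7: in=[-6,5] → [-4,-4] (was ⊥); enqueue [2]
  #9 pop 1: in=[-6,5] → [-6,3] (was [-6,1]); enqueue [7]
  #10 pop 2: in=[-4,2] → [-6,2] (no change)
  #11 pop 7: in=[-6,5] → [-4,-4] (no change)

Fixpoint:
  val[0] = [-3,-1]
  val[1] = [-6,3]
  val[2] = [-6,2]
  val[3] = [-4,3]
  val[4] = [-2,2]
  val[5] = [-4,3]
  val[6] = [-2,5]
  val[7] = [-4,-4]

11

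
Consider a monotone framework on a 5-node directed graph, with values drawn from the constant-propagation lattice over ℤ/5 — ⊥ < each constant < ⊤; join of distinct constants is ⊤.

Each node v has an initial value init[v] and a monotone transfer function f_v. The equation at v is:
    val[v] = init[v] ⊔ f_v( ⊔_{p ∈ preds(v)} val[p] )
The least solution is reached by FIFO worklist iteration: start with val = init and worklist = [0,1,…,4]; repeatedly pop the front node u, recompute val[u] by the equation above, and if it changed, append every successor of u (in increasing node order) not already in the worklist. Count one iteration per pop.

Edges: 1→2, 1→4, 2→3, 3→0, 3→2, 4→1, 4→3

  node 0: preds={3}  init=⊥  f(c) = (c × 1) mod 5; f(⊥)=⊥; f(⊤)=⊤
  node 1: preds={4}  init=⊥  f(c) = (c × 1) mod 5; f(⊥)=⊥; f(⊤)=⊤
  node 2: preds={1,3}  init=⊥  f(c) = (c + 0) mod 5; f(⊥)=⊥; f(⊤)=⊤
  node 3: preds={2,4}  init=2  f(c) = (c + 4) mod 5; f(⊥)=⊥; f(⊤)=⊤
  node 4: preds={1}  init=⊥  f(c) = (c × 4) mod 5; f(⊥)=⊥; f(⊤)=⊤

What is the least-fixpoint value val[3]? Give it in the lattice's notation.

⊤

Trace (8 dequeues):
  [1] u=0 | in 2 | out 2 | prev ⊥ | push {}
  [2] u=1 | in ⊥ | out ⊥ | ==
  [3] u=2 | in 2 | out 2 | prev ⊥ | push {}
  [4] u=3 | in 2 | out ⊤ | prev 2 | push {0,2}
  [5] u=4 | in ⊥ | out ⊥ | ==
  [6] u=0 | in ⊤ | out ⊤ | prev 2 | push {}
  [7] u=2 | in ⊤ | out ⊤ | prev 2 | push {3}
  [8] u=3 | in ⊤ | out ⊤ | ==

Converged values:
  [0] ⊤
  [1] ⊥
  [2] ⊤
  [3] ⊤
  [4] ⊥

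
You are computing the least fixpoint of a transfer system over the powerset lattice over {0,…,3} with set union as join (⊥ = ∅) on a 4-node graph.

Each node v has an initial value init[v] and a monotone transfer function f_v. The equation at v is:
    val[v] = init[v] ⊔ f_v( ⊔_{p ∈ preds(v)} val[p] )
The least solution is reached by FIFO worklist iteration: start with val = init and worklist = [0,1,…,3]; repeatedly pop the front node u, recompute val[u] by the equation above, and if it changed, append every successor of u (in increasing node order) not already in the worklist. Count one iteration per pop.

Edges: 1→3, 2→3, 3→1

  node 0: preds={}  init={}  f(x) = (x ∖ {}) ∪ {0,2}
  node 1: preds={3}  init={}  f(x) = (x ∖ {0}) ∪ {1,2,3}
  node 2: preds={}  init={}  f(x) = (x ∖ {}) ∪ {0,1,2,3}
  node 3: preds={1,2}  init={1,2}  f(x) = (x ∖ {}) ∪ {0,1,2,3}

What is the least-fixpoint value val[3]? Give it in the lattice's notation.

Worklist (5 pops):
  #1 pop 0: in={} → {0,2} (was {}); enqueue []
  #2 pop 1: in={1,2} → {1,2,3} (was {}); enqueue []
  #3 pop 2: in={} → {0,1,2,3} (was {}); enqueue []
  #4 pop 3: in={0,1,2,3} → {0,1,2,3} (was {1,2}); enqueue [1]
  #5 pop 1: in={0,1,2,3} → {1,2,3} (no change)

Fixpoint:
  val[0] = {0,2}
  val[1] = {1,2,3}
  val[2] = {0,1,2,3}
  val[3] = {0,1,2,3}

{0,1,2,3}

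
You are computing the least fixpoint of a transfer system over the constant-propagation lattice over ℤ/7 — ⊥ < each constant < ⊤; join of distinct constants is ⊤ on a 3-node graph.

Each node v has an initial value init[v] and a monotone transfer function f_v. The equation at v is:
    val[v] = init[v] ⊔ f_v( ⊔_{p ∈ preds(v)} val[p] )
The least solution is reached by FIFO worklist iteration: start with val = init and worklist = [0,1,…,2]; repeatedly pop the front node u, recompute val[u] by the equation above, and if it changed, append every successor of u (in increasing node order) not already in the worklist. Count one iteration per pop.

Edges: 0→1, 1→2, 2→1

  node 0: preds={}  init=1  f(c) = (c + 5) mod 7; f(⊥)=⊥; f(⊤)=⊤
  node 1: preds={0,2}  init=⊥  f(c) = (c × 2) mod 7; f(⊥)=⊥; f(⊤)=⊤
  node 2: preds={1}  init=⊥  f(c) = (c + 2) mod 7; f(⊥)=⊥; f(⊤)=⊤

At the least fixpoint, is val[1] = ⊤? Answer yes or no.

Trace (6 dequeues):
  [1] u=0 | in ⊥ | out 1 | ==
  [2] u=1 | in 1 | out 2 | prev ⊥ | push {}
  [3] u=2 | in 2 | out 4 | prev ⊥ | push {1}
  [4] u=1 | in ⊤ | out ⊤ | prev 2 | push {2}
  [5] u=2 | in ⊤ | out ⊤ | prev 4 | push {1}
  [6] u=1 | in ⊤ | out ⊤ | ==

Converged values:
  [0] 1
  [1] ⊤
  [2] ⊤

yes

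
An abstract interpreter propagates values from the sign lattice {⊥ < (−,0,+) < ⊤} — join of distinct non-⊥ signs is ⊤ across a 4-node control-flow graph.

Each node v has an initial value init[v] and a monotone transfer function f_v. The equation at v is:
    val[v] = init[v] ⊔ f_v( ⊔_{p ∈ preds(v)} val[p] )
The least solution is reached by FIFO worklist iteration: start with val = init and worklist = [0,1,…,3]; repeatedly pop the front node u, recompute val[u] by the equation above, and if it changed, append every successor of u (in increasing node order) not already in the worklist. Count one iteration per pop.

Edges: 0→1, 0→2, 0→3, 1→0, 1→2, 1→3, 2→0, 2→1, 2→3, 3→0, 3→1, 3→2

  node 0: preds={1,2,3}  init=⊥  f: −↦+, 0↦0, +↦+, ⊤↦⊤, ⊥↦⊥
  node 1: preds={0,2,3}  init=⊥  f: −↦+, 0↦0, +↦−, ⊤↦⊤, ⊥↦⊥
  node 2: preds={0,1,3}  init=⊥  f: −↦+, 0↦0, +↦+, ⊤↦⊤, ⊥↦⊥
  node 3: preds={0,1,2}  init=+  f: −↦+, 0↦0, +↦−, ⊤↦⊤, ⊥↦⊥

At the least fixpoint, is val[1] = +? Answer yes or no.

Iteration log — 9 steps:
  step 1. node 0  ⊔preds=+  new=+  old=⊥  +wl: 
  step 2. node 1  ⊔preds=+  new=−  old=⊥  +wl: 0
  step 3. node 2  ⊔preds=⊤  new=⊤  old=⊥  +wl: 1
  step 4. node 3  ⊔preds=⊤  new=⊤  old=+  +wl: 2
  step 5. node 0  ⊔preds=⊤  new=⊤  old=+  +wl: 3
  step 6. node 1  ⊔preds=⊤  new=⊤  old=−  +wl: 0
  step 7. node 2  ⊔preds=⊤  new=⊤  stable
  step 8. node 3  ⊔preds=⊤  new=⊤  stable
  step 9. node 0  ⊔preds=⊤  new=⊤  stable

Least fixpoint reached:
  node 0: ⊤
  node 1: ⊤
  node 2: ⊤
  node 3: ⊤

no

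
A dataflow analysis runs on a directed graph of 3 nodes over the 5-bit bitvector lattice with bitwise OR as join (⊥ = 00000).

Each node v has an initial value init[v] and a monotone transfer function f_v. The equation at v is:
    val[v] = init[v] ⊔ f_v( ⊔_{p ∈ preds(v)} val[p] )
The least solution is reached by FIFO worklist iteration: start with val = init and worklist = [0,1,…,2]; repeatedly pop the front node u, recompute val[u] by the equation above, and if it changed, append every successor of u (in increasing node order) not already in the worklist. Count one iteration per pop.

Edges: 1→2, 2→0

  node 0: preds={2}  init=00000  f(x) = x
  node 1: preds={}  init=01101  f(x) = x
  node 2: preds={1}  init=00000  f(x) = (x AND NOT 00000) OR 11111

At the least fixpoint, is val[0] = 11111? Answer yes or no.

Trace (4 dequeues):
  [1] u=0 | in 00000 | out 00000 | ==
  [2] u=1 | in 00000 | out 01101 | ==
  [3] u=2 | in 01101 | out 11111 | prev 00000 | push {0}
  [4] u=0 | in 11111 | out 11111 | prev 00000 | push {}

Converged values:
  [0] 11111
  [1] 01101
  [2] 11111

yes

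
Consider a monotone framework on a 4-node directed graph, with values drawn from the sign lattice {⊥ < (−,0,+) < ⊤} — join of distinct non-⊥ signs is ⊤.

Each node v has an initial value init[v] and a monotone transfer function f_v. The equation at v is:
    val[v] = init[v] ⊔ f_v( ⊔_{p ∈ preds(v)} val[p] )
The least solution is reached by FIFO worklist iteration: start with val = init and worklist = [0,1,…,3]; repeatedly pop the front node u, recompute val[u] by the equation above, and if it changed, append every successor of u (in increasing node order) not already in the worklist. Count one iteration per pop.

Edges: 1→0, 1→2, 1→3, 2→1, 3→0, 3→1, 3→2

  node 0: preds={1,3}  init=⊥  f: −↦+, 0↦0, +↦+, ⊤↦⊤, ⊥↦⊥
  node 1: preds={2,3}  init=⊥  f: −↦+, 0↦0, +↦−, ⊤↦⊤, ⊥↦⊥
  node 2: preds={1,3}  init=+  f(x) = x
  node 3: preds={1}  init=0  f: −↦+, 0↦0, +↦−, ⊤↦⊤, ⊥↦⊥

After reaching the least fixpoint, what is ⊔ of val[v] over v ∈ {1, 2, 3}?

⊤

Iteration log — 7 steps:
  step 1. node 0  ⊔preds=0  new=0  old=⊥  +wl: 
  step 2. node 1  ⊔preds=⊤  new=⊤  old=⊥  +wl: 0
  step 3. node 2  ⊔preds=⊤  new=⊤  old=+  +wl: 1
  step 4. node 3  ⊔preds=⊤  new=⊤  old=0  +wl: 2
  step 5. node 0  ⊔preds=⊤  new=⊤  old=0  +wl: 
  step 6. node 1  ⊔preds=⊤  new=⊤  stable
  step 7. node 2  ⊔preds=⊤  new=⊤  stable

Least fixpoint reached:
  node 0: ⊤
  node 1: ⊤
  node 2: ⊤
  node 3: ⊤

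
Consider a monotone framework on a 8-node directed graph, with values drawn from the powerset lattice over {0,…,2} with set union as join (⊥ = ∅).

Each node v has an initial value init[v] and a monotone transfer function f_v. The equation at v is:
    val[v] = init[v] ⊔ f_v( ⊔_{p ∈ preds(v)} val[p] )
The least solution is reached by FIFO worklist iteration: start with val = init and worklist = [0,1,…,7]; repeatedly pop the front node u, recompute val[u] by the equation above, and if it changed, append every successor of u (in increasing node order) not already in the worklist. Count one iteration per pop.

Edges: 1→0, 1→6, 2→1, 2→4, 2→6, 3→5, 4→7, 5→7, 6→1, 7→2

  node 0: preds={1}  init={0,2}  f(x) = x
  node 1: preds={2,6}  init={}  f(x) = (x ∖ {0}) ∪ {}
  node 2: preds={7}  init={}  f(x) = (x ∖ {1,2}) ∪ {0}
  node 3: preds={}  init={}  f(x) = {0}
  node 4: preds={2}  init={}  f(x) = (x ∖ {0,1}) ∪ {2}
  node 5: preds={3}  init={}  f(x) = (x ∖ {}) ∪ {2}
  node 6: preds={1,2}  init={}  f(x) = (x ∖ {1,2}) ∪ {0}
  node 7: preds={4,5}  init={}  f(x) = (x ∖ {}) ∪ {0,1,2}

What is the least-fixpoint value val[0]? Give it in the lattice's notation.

Trace (10 dequeues):
  [1] u=0 | in {} | out {0,2} | ==
  [2] u=1 | in {} | out {} | ==
  [3] u=2 | in {} | out {0} | prev {} | push {1}
  [4] u=3 | in {} | out {0} | prev {} | push {}
  [5] u=4 | in {0} | out {2} | prev {} | push {}
  [6] u=5 | in {0} | out {0,2} | prev {} | push {}
  [7] u=6 | in {0} | out {0} | prev {} | push {}
  [8] u=7 | in {0,2} | out {0,1,2} | prev {} | push {2}
  [9] u=1 | in {0} | out {} | ==
  [10] u=2 | in {0,1,2} | out {0} | ==

Converged values:
  [0] {0,2}
  [1] {}
  [2] {0}
  [3] {0}
  [4] {2}
  [5] {0,2}
  [6] {0}
  [7] {0,1,2}

{0,2}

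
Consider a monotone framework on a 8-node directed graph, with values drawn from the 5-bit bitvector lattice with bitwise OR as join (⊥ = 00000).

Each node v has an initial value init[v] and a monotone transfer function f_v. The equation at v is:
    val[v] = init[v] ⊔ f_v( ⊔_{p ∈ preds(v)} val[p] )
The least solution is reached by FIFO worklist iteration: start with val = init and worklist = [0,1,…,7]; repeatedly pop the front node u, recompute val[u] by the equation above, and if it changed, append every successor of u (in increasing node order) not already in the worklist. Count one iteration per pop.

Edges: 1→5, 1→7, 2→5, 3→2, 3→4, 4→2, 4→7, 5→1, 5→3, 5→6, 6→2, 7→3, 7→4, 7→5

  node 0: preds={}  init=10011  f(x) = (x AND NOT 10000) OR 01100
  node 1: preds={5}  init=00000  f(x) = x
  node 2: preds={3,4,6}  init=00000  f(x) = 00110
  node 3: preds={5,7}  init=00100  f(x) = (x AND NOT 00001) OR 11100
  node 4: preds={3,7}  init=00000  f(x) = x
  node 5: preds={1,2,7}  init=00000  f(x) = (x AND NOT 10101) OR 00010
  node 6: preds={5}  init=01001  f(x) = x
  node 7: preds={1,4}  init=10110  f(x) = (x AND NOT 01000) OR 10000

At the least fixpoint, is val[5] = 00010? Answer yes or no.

Trace (13 dequeues):
  [1] u=0 | in 00000 | out 11111 | prev 10011 | push {}
  [2] u=1 | in 00000 | out 00000 | ==
  [3] u=2 | in 01101 | out 00110 | prev 00000 | push {}
  [4] u=3 | in 10110 | out 11110 | prev 00100 | push {2}
  [5] u=4 | in 11110 | out 11110 | prev 00000 | push {}
  [6] u=5 | in 10110 | out 00010 | prev 00000 | push {1,3}
  [7] u=6 | in 00010 | out 01011 | prev 01001 | push {}
  [8] u=7 | in 11110 | out 10110 | ==
  [9] u=2 | in 11111 | out 00110 | ==
  [10] u=1 | in 00010 | out 00010 | prev 00000 | push {5,7}
  [11] u=3 | in 10110 | out 11110 | ==
  [12] u=5 | in 10110 | out 00010 | ==
  [13] u=7 | in 11110 | out 10110 | ==

Converged values:
  [0] 11111
  [1] 00010
  [2] 00110
  [3] 11110
  [4] 11110
  [5] 00010
  [6] 01011
  [7] 10110

yes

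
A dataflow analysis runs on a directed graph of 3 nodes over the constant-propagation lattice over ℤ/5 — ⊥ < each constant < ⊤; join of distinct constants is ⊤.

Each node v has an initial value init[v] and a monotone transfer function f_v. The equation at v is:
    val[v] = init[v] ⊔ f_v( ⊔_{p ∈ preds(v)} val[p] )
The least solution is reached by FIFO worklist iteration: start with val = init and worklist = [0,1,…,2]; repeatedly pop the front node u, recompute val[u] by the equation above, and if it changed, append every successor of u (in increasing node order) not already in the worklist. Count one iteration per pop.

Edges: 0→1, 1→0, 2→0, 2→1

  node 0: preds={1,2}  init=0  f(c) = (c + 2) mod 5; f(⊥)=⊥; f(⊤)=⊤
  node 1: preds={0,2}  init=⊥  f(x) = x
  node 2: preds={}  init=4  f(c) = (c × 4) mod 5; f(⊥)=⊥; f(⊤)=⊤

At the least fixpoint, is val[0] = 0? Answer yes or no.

no

Trace (4 dequeues):
  [1] u=0 | in 4 | out ⊤ | prev 0 | push {}
  [2] u=1 | in ⊤ | out ⊤ | prev ⊥ | push {0}
  [3] u=2 | in ⊥ | out 4 | ==
  [4] u=0 | in ⊤ | out ⊤ | ==

Converged values:
  [0] ⊤
  [1] ⊤
  [2] 4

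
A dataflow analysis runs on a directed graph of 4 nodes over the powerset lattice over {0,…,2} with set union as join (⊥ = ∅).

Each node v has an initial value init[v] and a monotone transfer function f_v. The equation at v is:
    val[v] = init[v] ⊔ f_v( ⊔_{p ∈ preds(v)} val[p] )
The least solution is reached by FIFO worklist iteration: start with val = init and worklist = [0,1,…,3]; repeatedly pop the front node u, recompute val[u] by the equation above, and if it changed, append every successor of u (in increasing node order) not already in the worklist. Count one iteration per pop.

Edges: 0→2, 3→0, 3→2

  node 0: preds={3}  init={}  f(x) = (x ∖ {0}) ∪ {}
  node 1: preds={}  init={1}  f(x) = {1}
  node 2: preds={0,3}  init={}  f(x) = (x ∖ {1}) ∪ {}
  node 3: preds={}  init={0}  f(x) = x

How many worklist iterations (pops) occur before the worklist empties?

4

Trace (4 dequeues):
  [1] u=0 | in {0} | out {} | ==
  [2] u=1 | in {} | out {1} | ==
  [3] u=2 | in {0} | out {0} | prev {} | push {}
  [4] u=3 | in {} | out {0} | ==

Converged values:
  [0] {}
  [1] {1}
  [2] {0}
  [3] {0}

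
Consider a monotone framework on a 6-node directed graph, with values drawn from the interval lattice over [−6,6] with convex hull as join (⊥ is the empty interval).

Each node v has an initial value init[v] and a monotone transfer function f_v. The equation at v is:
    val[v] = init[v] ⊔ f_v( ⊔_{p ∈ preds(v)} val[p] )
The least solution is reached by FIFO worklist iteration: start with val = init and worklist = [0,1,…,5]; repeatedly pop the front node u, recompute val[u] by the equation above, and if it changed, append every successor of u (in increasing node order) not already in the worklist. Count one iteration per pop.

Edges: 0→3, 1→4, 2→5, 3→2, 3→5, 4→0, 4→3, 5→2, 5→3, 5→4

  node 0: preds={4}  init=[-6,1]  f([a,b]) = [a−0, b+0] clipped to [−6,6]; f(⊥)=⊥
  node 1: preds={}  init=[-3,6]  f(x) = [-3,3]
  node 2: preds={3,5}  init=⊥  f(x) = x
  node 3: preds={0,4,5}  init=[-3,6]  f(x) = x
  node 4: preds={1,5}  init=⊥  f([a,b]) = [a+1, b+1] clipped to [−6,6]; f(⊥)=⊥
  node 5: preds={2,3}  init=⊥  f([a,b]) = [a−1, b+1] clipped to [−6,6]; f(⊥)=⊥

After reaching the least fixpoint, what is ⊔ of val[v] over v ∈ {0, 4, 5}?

[-6,6]

Trace (13 dequeues):
  [1] u=0 | in ⊥ | out [-6,1] | ==
  [2] u=1 | in ⊥ | out [-3,6] | ==
  [3] u=2 | in [-3,6] | out [-3,6] | prev ⊥ | push {}
  [4] u=3 | in [-6,1] | out [-6,6] | prev [-3,6] | push {2}
  [5] u=4 | in [-3,6] | out [-2,6] | prev ⊥ | push {0,3}
  [6] u=5 | in [-6,6] | out [-6,6] | prev ⊥ | push {4}
  [7] u=2 | in [-6,6] | out [-6,6] | prev [-3,6] | push {5}
  [8] u=0 | in [-2,6] | out [-6,6] | prev [-6,1] | push {}
  [9] u=3 | in [-6,6] | out [-6,6] | ==
  [10] u=4 | in [-6,6] | out [-5,6] | prev [-2,6] | push {0,3}
  [11] u=5 | in [-6,6] | out [-6,6] | ==
  [12] u=0 | in [-5,6] | out [-6,6] | ==
  [13] u=3 | in [-6,6] | out [-6,6] | ==

Converged values:
  [0] [-6,6]
  [1] [-3,6]
  [2] [-6,6]
  [3] [-6,6]
  [4] [-5,6]
  [5] [-6,6]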